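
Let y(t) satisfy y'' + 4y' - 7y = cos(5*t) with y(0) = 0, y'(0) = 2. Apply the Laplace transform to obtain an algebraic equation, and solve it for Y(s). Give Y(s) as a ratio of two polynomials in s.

Apply the Laplace transform to the equation.
The derivative rules (L{y''} = s^2 Y - s·y(0) - y'(0) and L{y'} = sY - y(0), with y(0) = 0, y'(0) = 2) turn the left side into (s^2 + 4*s - 7)Y - (2).
The right side is L{cos(5*t)} = s/(s^2 + 25).
So (s^2 + 4*s - 7)Y = s/(s^2 + 25) + (2).
Isolate Y and clear denominators.

Y(s) = (2*s^2 + s + 50)/(s^4 + 4*s^3 + 18*s^2 + 100*s - 175)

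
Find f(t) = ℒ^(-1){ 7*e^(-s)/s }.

The factor e^(-s) signals a time shift by c = 1 (second shifting theorem).
L{7} = 7/s, so L^-1{7/s} = 7.
Hence the inverse is u(t - 1) times that function evaluated at t - 1.

f(t) = Heaviside(t - 1)*(7)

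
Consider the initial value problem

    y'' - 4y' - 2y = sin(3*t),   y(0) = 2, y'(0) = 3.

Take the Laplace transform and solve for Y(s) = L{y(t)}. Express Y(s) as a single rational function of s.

Y(s) = (2*s^3 - 5*s^2 + 18*s - 42)/(s^4 - 4*s^3 + 7*s^2 - 36*s - 18)

Take the Laplace transform of both sides.
With L{y''} = s^2 Y - s·y(0) - y'(0) and L{y'} = sY - y(0), with y(0) = 2, y'(0) = 3: the LHS transforms to (s^2 - 4*s - 2)Y - (2*s - 5).
The right side is L{sin(3*t)} = 3/(s^2 + 9).
So (s^2 - 4*s - 2)Y = 3/(s^2 + 9) + (2*s - 5).
Divide through and combine into a single rational function.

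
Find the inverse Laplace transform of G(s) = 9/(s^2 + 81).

sin(9*t)

Since L{sin(9t)} = 9/(s^2 + 81), the inverse is sin(9*t).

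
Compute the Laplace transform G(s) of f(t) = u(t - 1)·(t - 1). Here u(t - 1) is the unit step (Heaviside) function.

G(s) = exp(-s)/s^2

By the second shifting theorem, L{u(t - c)·g(t - c)} = e^(-cs)·H(s) with c = 1 and H(s) = L{g(t)}.
L{t} = 1!/s^2 = 1/s^2.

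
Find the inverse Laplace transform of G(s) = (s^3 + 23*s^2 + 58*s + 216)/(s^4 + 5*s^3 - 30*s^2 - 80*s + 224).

Factor the denominator: s^4 + 5*s^3 - 30*s^2 - 80*s + 224 = (s - 4)*(s - 2)*(s + 4)*(s + 7).
Partial fraction decomposition gives [2/(s + 4)] + [-4/(s - 2)] + [-2/(s + 7)] + [5/(s - 4)].
Invert each term: 2/(s + 4) ↔ 2e^(-4t); -4/(s - 2) ↔ -4e^(2t); -2/(s + 7) ↔ -2e^(-7t); 5/(s - 4) ↔ 5e^(4t).

5*exp(4*t) - 4*exp(2*t) + 2*exp(-4*t) - 2*exp(-7*t)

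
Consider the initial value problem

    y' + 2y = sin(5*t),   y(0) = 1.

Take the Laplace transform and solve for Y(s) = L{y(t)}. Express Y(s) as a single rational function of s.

Transform both sides with L{·}.
Using L{y'} = sY - y(0) = sY - 1, the left side becomes (s + 2)Y - (1).
The right side is L{sin(5*t)} = 5/(s^2 + 25).
So (s + 2)Y = 5/(s^2 + 25) + (1).
Isolate Y and clear denominators.

Y(s) = (s^2 + 30)/(s^3 + 2*s^2 + 25*s + 50)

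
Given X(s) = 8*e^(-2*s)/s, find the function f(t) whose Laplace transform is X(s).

The factor e^(-2s) signals a time shift by c = 2 (second shifting theorem).
L{8} = 8/s, so L^-1{8/s} = 8.
Hence the inverse is u(t - 2) times that function evaluated at t - 2.

f(t) = Heaviside(t - 2)*(8)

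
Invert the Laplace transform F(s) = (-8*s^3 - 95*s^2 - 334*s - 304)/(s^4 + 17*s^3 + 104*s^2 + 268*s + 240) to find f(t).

Factor the denominator: s^4 + 17*s^3 + 104*s^2 + 268*s + 240 = (s + 2)*(s + 4)*(s + 5)*(s + 6).
Partial fraction decomposition gives [-1/(s + 6)] + [2/(s + 2)] + [-6/(s + 4)] + [-3/(s + 5)].
Invert each term: -1/(s + 6) ↔ -e^(-6t); 2/(s + 2) ↔ 2e^(-2t); -6/(s + 4) ↔ -6e^(-4t); -3/(s + 5) ↔ -3e^(-5t).

f(t) = 2*exp(-2*t) - 6*exp(-4*t) - 3*exp(-5*t) - exp(-6*t)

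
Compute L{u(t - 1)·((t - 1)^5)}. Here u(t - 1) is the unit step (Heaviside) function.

120*exp(-s)/s^6

By the second shifting theorem, L{u(t - c)·g(t - c)} = e^(-cs)·H(s) with c = 1 and H(s) = L{g(t)}.
L{t^5} = 5!/s^6 = 120/s^6.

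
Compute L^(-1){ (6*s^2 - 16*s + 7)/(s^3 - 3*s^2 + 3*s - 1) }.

-3*t^2*exp(t)/2 - 4*t*exp(t) + 6*exp(t)

Factor the denominator: s^3 - 3*s^2 + 3*s - 1 = (s - 1)^3.
Partial fraction decomposition gives [6/(s - 1)] + [-4/(s - 1)^2] + [-3/(s - 1)^3].
Invert each term: 6/(s - 1) ↔ 6e^(t); -4/(s - 1)^2 ↔ -4t·e^(t); -3/(s - 1)^3 ↔ (-3/2)t^2·e^(t).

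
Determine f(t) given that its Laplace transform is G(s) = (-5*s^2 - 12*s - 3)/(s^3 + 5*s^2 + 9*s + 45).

Factor the denominator: s^3 + 5*s^2 + 9*s + 45 = (s + 5)*(s^2 + 9).
Partial fraction decomposition gives [-2/(s + 5)] + [-3*s/(s^2 + 9)] + [3/(s^2 + 9)].
Invert each term: -2/(s + 5) ↔ -2e^(-5t); -3·s/(s^2 + 9) ↔ -3cos(3t); 1·3/(s^2 + 9) ↔ sin(3t).

f(t) = sin(3*t) - 3*cos(3*t) - 2*exp(-5*t)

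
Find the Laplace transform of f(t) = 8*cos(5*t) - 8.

The transform is linear, so treat each term independently.
(8)·[L{cos(5t)} = s/(s^2 + 25)]; L{-8} = -8/s.

8*s/(s^2 + 25) - 8/s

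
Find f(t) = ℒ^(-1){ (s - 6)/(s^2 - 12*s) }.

f(t) = exp(6*t)*cosh(6*t)

Rewrite the denominator: s^2 - 12*s = (s - 6)^2 - 36.
The form in (s - 6) signals a first-shifting-theorem factor e^(6t).
Since L{cosh(6t)} = s/(s^2 - 36), the inverse is e^(6*t)*cosh(6*t).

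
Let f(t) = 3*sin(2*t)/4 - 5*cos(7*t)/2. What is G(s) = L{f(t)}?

By linearity of the Laplace transform, transform each term separately.
(-5/2)·[L{cos(7t)} = s/(s^2 + 49)]; (3/4)·[L{sin(2t)} = 2/(s^2 + 4)].

G(s) = -5*s/(2*(s^2 + 49)) + 3/(2*(s^2 + 4))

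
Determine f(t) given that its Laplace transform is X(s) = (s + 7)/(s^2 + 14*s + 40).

f(t) = exp(-7*t)*cosh(3*t)

Rewrite the denominator: s^2 + 14*s + 40 = (s + 7)^2 - 9.
The form in (s + 7) signals a first-shifting-theorem factor e^(-7t).
Since L{cosh(3t)} = s/(s^2 - 9), the inverse is exp(-7*t)*cosh(3*t).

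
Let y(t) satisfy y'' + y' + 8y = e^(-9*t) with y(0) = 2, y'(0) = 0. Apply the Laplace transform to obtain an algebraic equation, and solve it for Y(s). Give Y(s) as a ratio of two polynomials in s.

Y(s) = (2*s^2 + 20*s + 19)/(s^3 + 10*s^2 + 17*s + 72)

Apply the Laplace transform to the equation.
The derivative rules (L{y''} = s^2 Y - s·y(0) - y'(0) and L{y'} = sY - y(0), with y(0) = 2, y'(0) = 0) turn the left side into (s^2 + s + 8)Y - (2*s + 2).
The right side is L{e^(-9*t)} = 1/(s + 9).
So (s^2 + s + 8)Y = 1/(s + 9) + (2*s + 2).
Divide through and combine into a single rational function.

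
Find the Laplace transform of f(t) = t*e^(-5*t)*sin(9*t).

L{sin(9t)} = 9/(s^2 + 81).
Multiplying by e^(-5t) shifts s → s + 5, so L{e^(-5*t)*sin(9*t)} = 9/((s + 5)^2 + 81).
Then apply L{t·g(t)} = -d/ds[G(s)] with G(s) = 9/((s + 5)^2 + 81):
differentiating 1 time and applying the sign gives 18*(s + 5)/(s^2 + 10*s + 106)^2.

18*(s + 5)/(s^2 + 10*s + 106)^2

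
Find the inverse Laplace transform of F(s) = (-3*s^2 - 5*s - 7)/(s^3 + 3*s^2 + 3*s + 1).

Factor the denominator: s^3 + 3*s^2 + 3*s + 1 = (s + 1)^3.
Partial fraction decomposition gives [-3/(s + 1)] + [(s + 1)^(-2)] + [-5/(s + 1)^3].
Invert each term: -3/(s + 1) ↔ -3e^(-t); 1/(s + 1)^2 ↔ t·e^(-t); -5/(s + 1)^3 ↔ (-5/2)t^2·e^(-t).

-5*t^2*exp(-t)/2 + t*exp(-t) - 3*exp(-t)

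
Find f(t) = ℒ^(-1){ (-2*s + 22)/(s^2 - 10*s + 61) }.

f(t) = 2*exp(5*t)*sin(6*t) - 2*exp(5*t)*cos(6*t)

Complete the square in the denominator: s^2 - 10*s + 61 = (s - 5)^2 + 6^2.
Split the numerator to match: -2*s + 22 = -2·(s - 5) + 2·6.
Invert each term: -2·(s - 5)/((s - 5)^2 + 36) ↔ -2e^(5t)cos(6t); 2·6/((s - 5)^2 + 36) ↔ 2e^(5t)sin(6t).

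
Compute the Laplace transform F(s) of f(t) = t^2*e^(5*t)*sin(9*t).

L{sin(9t)} = 9/(s^2 + 81).
Multiplying by e^(5t) shifts s → s - 5, so L{e^(5*t)*sin(9*t)} = 9/((s - 5)^2 + 81).
Then apply L{t^2·g(t)} = (-1)^2 d^2/ds^2[G(s)] with G(s) = 9/((s - 5)^2 + 81):
differentiating 2 times and applying the sign gives 54*(s^2 - 10*s - 2)/(s^2 - 10*s + 106)^3.

F(s) = 54*(s^2 - 10*s - 2)/(s^2 - 10*s + 106)^3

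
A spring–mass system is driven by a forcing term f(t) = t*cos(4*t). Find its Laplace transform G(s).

G(s) = (s - 4)*(s + 4)/(s^2 + 16)^2

L{cos(4t)} = s/(s^2 + 16).
Then apply L{t·g(t)} = -d/ds[H(s)] with H(s) = s/(s^2 + 16):
differentiating 1 time and applying the sign gives (s - 4)*(s + 4)/(s^2 + 16)^2.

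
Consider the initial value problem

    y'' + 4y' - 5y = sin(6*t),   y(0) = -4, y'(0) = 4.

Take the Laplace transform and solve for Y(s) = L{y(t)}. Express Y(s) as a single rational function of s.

Y(s) = (-4*s^3 - 12*s^2 - 144*s - 426)/(s^4 + 4*s^3 + 31*s^2 + 144*s - 180)

Transform both sides with L{·}.
The derivative rules (L{y''} = s^2 Y - s·y(0) - y'(0) and L{y'} = sY - y(0), with y(0) = -4, y'(0) = 4) turn the left side into (s^2 + 4*s - 5)Y - (-4*s - 12).
The right side is L{sin(6*t)} = 6/(s^2 + 36).
So (s^2 + 4*s - 5)Y = 6/(s^2 + 36) + (-4*s - 12).
Divide through and combine into a single rational function.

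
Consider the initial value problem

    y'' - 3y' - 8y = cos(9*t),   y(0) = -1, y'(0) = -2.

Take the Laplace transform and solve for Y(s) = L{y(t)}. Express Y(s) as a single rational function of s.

Laplace-transform each side.
With L{y''} = s^2 Y - s·y(0) - y'(0) and L{y'} = sY - y(0), with y(0) = -1, y'(0) = -2: the LHS transforms to (s^2 - 3*s - 8)Y - (-s + 1).
The right side is L{cos(9*t)} = s/(s^2 + 81).
So (s^2 - 3*s - 8)Y = s/(s^2 + 81) + (-s + 1).
Divide through and combine into a single rational function.

Y(s) = (-s^3 + s^2 - 80*s + 81)/(s^4 - 3*s^3 + 73*s^2 - 243*s - 648)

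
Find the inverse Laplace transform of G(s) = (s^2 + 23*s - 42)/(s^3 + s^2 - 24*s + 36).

Factor the denominator: s^3 + s^2 - 24*s + 36 = (s - 3)*(s - 2)*(s + 6).
Partial fraction decomposition gives [4/(s - 3)] + [-1/(s - 2)] + [-2/(s + 6)].
Invert each term: 4/(s - 3) ↔ 4e^(3t); -1/(s - 2) ↔ -e^(2t); -2/(s + 6) ↔ -2e^(-6t).

4*exp(3*t) - exp(2*t) - 2*exp(-6*t)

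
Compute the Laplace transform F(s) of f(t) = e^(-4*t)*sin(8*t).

L{sin(8t)} = 8/(s^2 + 64).
By the first shifting theorem, multiplying by e^(-4t) replaces s with s + 4.

F(s) = 8/((s + 4)^2 + 64)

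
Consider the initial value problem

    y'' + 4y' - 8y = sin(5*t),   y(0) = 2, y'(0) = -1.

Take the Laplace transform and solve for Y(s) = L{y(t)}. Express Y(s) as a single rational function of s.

Laplace-transform each side.
With L{y''} = s^2 Y - s·y(0) - y'(0) and L{y'} = sY - y(0), with y(0) = 2, y'(0) = -1: the LHS transforms to (s^2 + 4*s - 8)Y - (2*s + 7).
The right side is L{sin(5*t)} = 5/(s^2 + 25).
So (s^2 + 4*s - 8)Y = 5/(s^2 + 25) + (2*s + 7).
Divide through and combine into a single rational function.

Y(s) = (2*s^3 + 7*s^2 + 50*s + 180)/(s^4 + 4*s^3 + 17*s^2 + 100*s - 200)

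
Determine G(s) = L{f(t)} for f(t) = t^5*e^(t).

L{t^5} = 5!/s^6 = 120/s^6.
By the first shifting theorem, multiplying by e^(t) replaces s with s - 1.

G(s) = 120/(s - 1)^6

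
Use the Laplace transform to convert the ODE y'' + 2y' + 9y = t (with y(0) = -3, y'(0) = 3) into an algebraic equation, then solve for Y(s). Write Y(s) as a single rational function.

Transform both sides with L{·}.
The derivative rules (L{y''} = s^2 Y - s·y(0) - y'(0) and L{y'} = sY - y(0), with y(0) = -3, y'(0) = 3) turn the left side into (s^2 + 2*s + 9)Y - (-3*s - 3).
The right side is L{t} = s^(-2).
So (s^2 + 2*s + 9)Y = s^(-2) + (-3*s - 3).
Solve for Y(s) and write it as one ratio of polynomials.

Y(s) = (-3*s^3 - 3*s^2 + 1)/(s^4 + 2*s^3 + 9*s^2)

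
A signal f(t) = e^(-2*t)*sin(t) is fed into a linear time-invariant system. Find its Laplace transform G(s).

L{sin(t)} = 1/(s^2 + 1).
By the first shifting theorem, multiplying by e^(-2t) replaces s with s + 2.

G(s) = 1/((s + 2)^2 + 1)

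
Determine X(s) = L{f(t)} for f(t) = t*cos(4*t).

L{cos(4t)} = s/(s^2 + 16).
Then apply L{t·g(t)} = -d/ds[G(s)] with G(s) = s/(s^2 + 16):
differentiating 1 time and applying the sign gives (s - 4)*(s + 4)/(s^2 + 16)^2.

X(s) = (s - 4)*(s + 4)/(s^2 + 16)^2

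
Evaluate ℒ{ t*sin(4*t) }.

L{sin(4t)} = 4/(s^2 + 16).
Then apply L{t·g(t)} = -d/ds[H(s)] with H(s) = 4/(s^2 + 16):
differentiating 1 time and applying the sign gives 8*s/(s^2 + 16)^2.

8*s/(s^2 + 16)^2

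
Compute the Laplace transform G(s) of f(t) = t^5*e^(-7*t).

G(s) = 120/(s + 7)^6

L{t^5} = 5!/s^6 = 120/s^6.
By the first shifting theorem, multiplying by e^(-7t) replaces s with s + 7.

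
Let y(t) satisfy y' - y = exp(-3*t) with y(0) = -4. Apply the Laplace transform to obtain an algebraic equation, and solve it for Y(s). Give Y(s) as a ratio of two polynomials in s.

Transform both sides with L{·}.
The derivative rules (L{y'} = sY - y(0) = sY - (-4)) turn the left side into (s - 1)Y - (-4).
The right side is L{exp(-3*t)} = 1/(s + 3).
So (s - 1)Y = 1/(s + 3) + (-4).
Solve for Y(s) and write it as one ratio of polynomials.

Y(s) = (-4*s - 11)/(s^2 + 2*s - 3)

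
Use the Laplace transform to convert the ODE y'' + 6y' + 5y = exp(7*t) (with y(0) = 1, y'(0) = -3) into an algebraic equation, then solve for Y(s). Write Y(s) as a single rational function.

Take the Laplace transform of both sides.
With L{y''} = s^2 Y - s·y(0) - y'(0) and L{y'} = sY - y(0), with y(0) = 1, y'(0) = -3: the LHS transforms to (s^2 + 6*s + 5)Y - (s + 3).
The right side is L{exp(7*t)} = 1/(s - 7).
So (s^2 + 6*s + 5)Y = 1/(s - 7) + (s + 3).
Isolate Y and clear denominators.

Y(s) = (s^2 - 4*s - 20)/(s^3 - s^2 - 37*s - 35)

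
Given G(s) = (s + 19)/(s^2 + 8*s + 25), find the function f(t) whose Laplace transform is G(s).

f(t) = 5*exp(-4*t)*sin(3*t) + exp(-4*t)*cos(3*t)

Complete the square in the denominator: s^2 + 8*s + 25 = (s + 4)^2 + 3^2.
Split the numerator to match: s + 19 = 1·(s + 4) + 5·3.
Invert each term: 1·(s + 4)/((s + 4)^2 + 9) ↔ e^(-4t)cos(3t); 5·3/((s + 4)^2 + 9) ↔ 5e^(-4t)sin(3t).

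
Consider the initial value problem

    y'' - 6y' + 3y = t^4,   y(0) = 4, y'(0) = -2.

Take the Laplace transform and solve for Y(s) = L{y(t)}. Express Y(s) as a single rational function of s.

Y(s) = (4*s^6 - 26*s^5 + 24)/(s^7 - 6*s^6 + 3*s^5)

Laplace-transform each side.
Using L{y''} = s^2 Y - s·y(0) - y'(0) and L{y'} = sY - y(0), with y(0) = 4, y'(0) = -2, the left side becomes (s^2 - 6*s + 3)Y - (4*s - 26).
The right side is L{t^4} = 24/s^5.
So (s^2 - 6*s + 3)Y = 24/s^5 + (4*s - 26).
Divide through and combine into a single rational function.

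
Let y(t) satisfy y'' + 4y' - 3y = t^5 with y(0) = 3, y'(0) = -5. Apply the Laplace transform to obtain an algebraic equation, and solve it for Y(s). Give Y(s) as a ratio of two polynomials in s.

Take the Laplace transform of both sides.
The derivative rules (L{y''} = s^2 Y - s·y(0) - y'(0) and L{y'} = sY - y(0), with y(0) = 3, y'(0) = -5) turn the left side into (s^2 + 4*s - 3)Y - (3*s + 7).
The right side is L{t^5} = 120/s^6.
So (s^2 + 4*s - 3)Y = 120/s^6 + (3*s + 7).
Isolate Y and clear denominators.

Y(s) = (3*s^7 + 7*s^6 + 120)/(s^8 + 4*s^7 - 3*s^6)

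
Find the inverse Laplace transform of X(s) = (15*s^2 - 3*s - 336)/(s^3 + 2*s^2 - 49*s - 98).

Factor the denominator: s^3 + 2*s^2 - 49*s - 98 = (s - 7)*(s + 2)*(s + 7).
Partial fraction decomposition gives [6/(s + 2)] + [3/(s - 7)] + [6/(s + 7)].
Invert each term: 6/(s + 2) ↔ 6e^(-2t); 3/(s - 7) ↔ 3e^(7t); 6/(s + 7) ↔ 6e^(-7t).

3*exp(7*t) + 6*exp(-2*t) + 6*exp(-7*t)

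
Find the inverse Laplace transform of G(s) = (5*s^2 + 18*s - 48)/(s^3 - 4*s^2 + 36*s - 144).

Factor the denominator: s^3 - 4*s^2 + 36*s - 144 = (s - 4)*(s^2 + 36).
Partial fraction decomposition gives [2/(s - 4)] + [3*s/(s^2 + 36)] + [30/(s^2 + 36)].
Invert each term: 2/(s - 4) ↔ 2e^(4t); 3·s/(s^2 + 36) ↔ 3cos(6t); 5·6/(s^2 + 36) ↔ 5sin(6t).

2*exp(4*t) + 5*sin(6*t) + 3*cos(6*t)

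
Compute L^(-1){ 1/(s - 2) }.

exp(2*t)

Since L{e^(2t)} = 1/(s - 2), the inverse is exp(2*t).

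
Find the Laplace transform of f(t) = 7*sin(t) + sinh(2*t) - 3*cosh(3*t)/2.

-3*s/(2*(s^2 - 9)) + 7/(s^2 + 1) + 2/(s^2 - 4)

Apply the Laplace transform termwise.
(-3/2)·[L{cosh(3t)} = s/(s^2 - 9)]; (7)·[L{sin(t)} = 1/(s^2 + 1)]; L{sinh(2t)} = 2/(s^2 - 4).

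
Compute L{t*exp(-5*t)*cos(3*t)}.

L{cos(3t)} = s/(s^2 + 9).
Multiplying by e^(-5t) shifts s → s + 5, so L{exp(-5*t)*cos(3*t)} = (s + 5)/((s + 5)^2 + 9).
Then apply L{t·g(t)} = -d/ds[G(s)] with G(s) = (s + 5)/((s + 5)^2 + 9):
differentiating 1 time and applying the sign gives (s + 2)*(s + 8)/(s^2 + 10*s + 34)^2.

(s + 2)*(s + 8)/(s^2 + 10*s + 34)^2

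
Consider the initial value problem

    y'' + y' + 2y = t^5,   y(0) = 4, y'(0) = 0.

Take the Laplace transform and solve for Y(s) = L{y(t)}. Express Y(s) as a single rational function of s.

Y(s) = (4*s^7 + 4*s^6 + 120)/(s^8 + s^7 + 2*s^6)

Transform both sides with L{·}.
The derivative rules (L{y''} = s^2 Y - s·y(0) - y'(0) and L{y'} = sY - y(0), with y(0) = 4, y'(0) = 0) turn the left side into (s^2 + s + 2)Y - (4*s + 4).
The right side is L{t^5} = 120/s^6.
So (s^2 + s + 2)Y = 120/s^6 + (4*s + 4).
Solve for Y(s) and write it as one ratio of polynomials.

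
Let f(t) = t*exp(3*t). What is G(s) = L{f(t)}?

L{e^(3t)} = 1/(s - 3).
Then apply L{t·g(t)} = -d/ds[H(s)] with H(s) = 1/(s - 3):
differentiating 1 time and applying the sign gives (s - 3)^(-2).

G(s) = (s - 3)^(-2)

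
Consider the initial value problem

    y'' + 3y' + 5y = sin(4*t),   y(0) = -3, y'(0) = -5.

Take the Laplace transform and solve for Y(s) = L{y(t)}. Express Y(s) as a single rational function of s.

Y(s) = (-3*s^3 - 14*s^2 - 48*s - 220)/(s^4 + 3*s^3 + 21*s^2 + 48*s + 80)

Transform both sides with L{·}.
With L{y''} = s^2 Y - s·y(0) - y'(0) and L{y'} = sY - y(0), with y(0) = -3, y'(0) = -5: the LHS transforms to (s^2 + 3*s + 5)Y - (-3*s - 14).
The right side is L{sin(4*t)} = 4/(s^2 + 16).
So (s^2 + 3*s + 5)Y = 4/(s^2 + 16) + (-3*s - 14).
Solve for Y(s) and write it as one ratio of polynomials.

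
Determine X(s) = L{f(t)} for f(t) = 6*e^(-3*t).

L{6} = 6/s.
By the first shifting theorem, multiplying by e^(-3t) replaces s with s + 3.

X(s) = 6/(s + 3)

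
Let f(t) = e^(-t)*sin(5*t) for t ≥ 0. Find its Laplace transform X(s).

X(s) = 5/((s + 1)^2 + 25)

L{sin(5t)} = 5/(s^2 + 25).
By the first shifting theorem, multiplying by e^(-t) replaces s with s + 1.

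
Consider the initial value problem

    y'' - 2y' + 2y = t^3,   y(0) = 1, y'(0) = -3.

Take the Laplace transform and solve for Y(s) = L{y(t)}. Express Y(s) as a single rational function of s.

Apply the Laplace transform to the equation.
With L{y''} = s^2 Y - s·y(0) - y'(0) and L{y'} = sY - y(0), with y(0) = 1, y'(0) = -3: the LHS transforms to (s^2 - 2*s + 2)Y - (s - 5).
The right side is L{t^3} = 6/s^4.
So (s^2 - 2*s + 2)Y = 6/s^4 + (s - 5).
Divide through and combine into a single rational function.

Y(s) = (s^5 - 5*s^4 + 6)/(s^6 - 2*s^5 + 2*s^4)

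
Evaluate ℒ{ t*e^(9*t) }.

L{e^(9t)} = 1/(s - 9).
Then apply L{t·g(t)} = -d/ds[G(s)] with G(s) = 1/(s - 9):
differentiating 1 time and applying the sign gives (s - 9)^(-2).

(s - 9)^(-2)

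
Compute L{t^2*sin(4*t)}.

8*(3*s^2 - 16)/(s^2 + 16)^3

L{sin(4t)} = 4/(s^2 + 16).
Then apply L{t^2·g(t)} = (-1)^2 d^2/ds^2[G(s)] with G(s) = 4/(s^2 + 16):
differentiating 2 times and applying the sign gives 8*(3*s^2 - 16)/(s^2 + 16)^3.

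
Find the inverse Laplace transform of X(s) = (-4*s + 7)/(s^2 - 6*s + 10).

-5*exp(3*t)*sin(t) - 4*exp(3*t)*cos(t)

Complete the square in the denominator: s^2 - 6*s + 10 = (s - 3)^2 + 1^2.
Split the numerator to match: -4*s + 7 = -4·(s - 3) - 5·1.
Invert each term: -4·(s - 3)/((s - 3)^2 + 1) ↔ -4e^(3t)cos(t); -5·1/((s - 3)^2 + 1) ↔ -5e^(3t)sin(t).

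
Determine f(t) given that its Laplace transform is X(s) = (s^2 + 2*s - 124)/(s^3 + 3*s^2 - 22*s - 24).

Factor the denominator: s^3 + 3*s^2 - 22*s - 24 = (s - 4)*(s + 1)*(s + 6).
Partial fraction decomposition gives [-2/(s + 6)] + [5/(s + 1)] + [-2/(s - 4)].
Invert each term: -2/(s + 6) ↔ -2e^(-6t); 5/(s + 1) ↔ 5e^(-t); -2/(s - 4) ↔ -2e^(4t).

f(t) = -2*exp(4*t) + 5*exp(-t) - 2*exp(-6*t)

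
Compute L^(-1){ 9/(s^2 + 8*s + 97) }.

Rewrite the denominator: s^2 + 8*s + 97 = (s + 4)^2 + 81.
The form in (s + 4) signals a first-shifting-theorem factor e^(-4t).
Since L{sin(9t)} = 9/(s^2 + 81), the inverse is e^(-4*t)*sin(9*t).

exp(-4*t)*sin(9*t)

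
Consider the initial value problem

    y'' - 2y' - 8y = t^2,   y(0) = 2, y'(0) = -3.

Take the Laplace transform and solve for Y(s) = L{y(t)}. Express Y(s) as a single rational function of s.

Transform both sides with L{·}.
With L{y''} = s^2 Y - s·y(0) - y'(0) and L{y'} = sY - y(0), with y(0) = 2, y'(0) = -3: the LHS transforms to (s^2 - 2*s - 8)Y - (2*s - 7).
The right side is L{t^2} = 2/s^3.
So (s^2 - 2*s - 8)Y = 2/s^3 + (2*s - 7).
Solve for Y(s) and write it as one ratio of polynomials.

Y(s) = (2*s^4 - 7*s^3 + 2)/(s^5 - 2*s^4 - 8*s^3)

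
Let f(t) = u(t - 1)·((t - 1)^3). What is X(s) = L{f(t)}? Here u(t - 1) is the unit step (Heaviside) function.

By the second shifting theorem, L{u(t - c)·g(t - c)} = e^(-cs)·G(s) with c = 1 and G(s) = L{g(t)}.
L{t^3} = 3!/s^4 = 6/s^4.

X(s) = 6*exp(-s)/s^4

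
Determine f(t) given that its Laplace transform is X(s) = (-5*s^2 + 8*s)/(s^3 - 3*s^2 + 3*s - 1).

f(t) = 3*t^2*exp(t)/2 - 2*t*exp(t) - 5*exp(t)

Factor the denominator: s^3 - 3*s^2 + 3*s - 1 = (s - 1)^3.
Partial fraction decomposition gives [-5/(s - 1)] + [-2/(s - 1)^2] + [3/(s - 1)^3].
Invert each term: -5/(s - 1) ↔ -5e^(t); -2/(s - 1)^2 ↔ -2t·e^(t); 3/(s - 1)^3 ↔ (3/2)t^2·e^(t).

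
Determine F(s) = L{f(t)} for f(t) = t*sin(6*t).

F(s) = 12*s/(s^2 + 36)^2

L{sin(6t)} = 6/(s^2 + 36).
Then apply L{t·g(t)} = -d/ds[G(s)] with G(s) = 6/(s^2 + 36):
differentiating 1 time and applying the sign gives 12*s/(s^2 + 36)^2.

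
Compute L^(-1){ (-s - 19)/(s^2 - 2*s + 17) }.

Complete the square in the denominator: s^2 - 2*s + 17 = (s - 1)^2 + 4^2.
Split the numerator to match: -s - 19 = -1·(s - 1) - 5·4.
Invert each term: -1·(s - 1)/((s - 1)^2 + 16) ↔ -e^(t)cos(4t); -5·4/((s - 1)^2 + 16) ↔ -5e^(t)sin(4t).

-5*exp(t)*sin(4*t) - exp(t)*cos(4*t)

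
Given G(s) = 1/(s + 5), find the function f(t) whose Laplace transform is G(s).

f(t) = exp(-5*t)

Since L{e^(-5t)} = 1/(s + 5), the inverse is exp(-5*t).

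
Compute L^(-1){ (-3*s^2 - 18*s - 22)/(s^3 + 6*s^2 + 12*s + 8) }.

Factor the denominator: s^3 + 6*s^2 + 12*s + 8 = (s + 2)^3.
Partial fraction decomposition gives [-3/(s + 2)] + [-6/(s + 2)^2] + [2/(s + 2)^3].
Invert each term: -3/(s + 2) ↔ -3e^(-2t); -6/(s + 2)^2 ↔ -6t·e^(-2t); 2/(s + 2)^3 ↔ (1)t^2·e^(-2t).

t^2*exp(-2*t) - 6*t*exp(-2*t) - 3*exp(-2*t)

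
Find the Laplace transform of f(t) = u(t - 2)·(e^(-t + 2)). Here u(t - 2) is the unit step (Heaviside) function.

By the second shifting theorem, L{u(t - c)·g(t - c)} = e^(-cs)·G(s) with c = 2 and G(s) = L{g(t)}.
L{e^(-t)} = 1/(s + 1).

exp(-2*s)/(s + 1)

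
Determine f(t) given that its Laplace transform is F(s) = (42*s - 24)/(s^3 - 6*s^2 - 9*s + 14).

f(t) = 5*exp(7*t) - exp(t) - 4*exp(-2*t)

Factor the denominator: s^3 - 6*s^2 - 9*s + 14 = (s - 7)*(s - 1)*(s + 2).
Partial fraction decomposition gives [5/(s - 7)] + [-1/(s - 1)] + [-4/(s + 2)].
Invert each term: 5/(s - 7) ↔ 5e^(7t); -1/(s - 1) ↔ -e^(t); -4/(s + 2) ↔ -4e^(-2t).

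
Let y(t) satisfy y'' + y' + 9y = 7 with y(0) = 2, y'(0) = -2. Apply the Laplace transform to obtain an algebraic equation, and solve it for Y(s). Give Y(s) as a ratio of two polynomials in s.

Laplace-transform each side.
The derivative rules (L{y''} = s^2 Y - s·y(0) - y'(0) and L{y'} = sY - y(0), with y(0) = 2, y'(0) = -2) turn the left side into (s^2 + s + 9)Y - (2*s).
The right side is L{7} = 7/s.
So (s^2 + s + 9)Y = 7/s + (2*s).
Isolate Y and clear denominators.

Y(s) = (2*s^2 + 7)/(s^3 + s^2 + 9*s)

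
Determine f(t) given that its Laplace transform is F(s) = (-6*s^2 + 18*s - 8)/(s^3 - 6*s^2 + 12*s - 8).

f(t) = 2*t^2*exp(2*t) - 6*t*exp(2*t) - 6*exp(2*t)

Factor the denominator: s^3 - 6*s^2 + 12*s - 8 = (s - 2)^3.
Partial fraction decomposition gives [-6/(s - 2)] + [-6/(s - 2)^2] + [4/(s - 2)^3].
Invert each term: -6/(s - 2) ↔ -6e^(2t); -6/(s - 2)^2 ↔ -6t·e^(2t); 4/(s - 2)^3 ↔ (2)t^2·e^(2t).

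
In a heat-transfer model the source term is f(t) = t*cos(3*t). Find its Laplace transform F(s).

F(s) = (s - 3)*(s + 3)/(s^2 + 9)^2

L{cos(3t)} = s/(s^2 + 9).
Then apply L{t·g(t)} = -d/ds[G(s)] with G(s) = s/(s^2 + 9):
differentiating 1 time and applying the sign gives (s - 3)*(s + 3)/(s^2 + 9)^2.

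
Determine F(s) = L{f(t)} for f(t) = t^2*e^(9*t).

L{e^(9t)} = 1/(s - 9).
Then apply L{t^2·g(t)} = (-1)^2 d^2/ds^2[G(s)] with G(s) = 1/(s - 9):
differentiating 2 times and applying the sign gives 2/(s - 9)^3.

F(s) = 2/(s - 9)^3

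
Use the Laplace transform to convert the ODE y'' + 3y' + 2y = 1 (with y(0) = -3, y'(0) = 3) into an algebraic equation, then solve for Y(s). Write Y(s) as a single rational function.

Take the Laplace transform of both sides.
Using L{y''} = s^2 Y - s·y(0) - y'(0) and L{y'} = sY - y(0), with y(0) = -3, y'(0) = 3, the left side becomes (s^2 + 3*s + 2)Y - (-3*s - 6).
The right side is L{1} = 1/s.
So (s^2 + 3*s + 2)Y = 1/s + (-3*s - 6).
Divide through and combine into a single rational function.

Y(s) = (-3*s^2 - 6*s + 1)/(s^3 + 3*s^2 + 2*s)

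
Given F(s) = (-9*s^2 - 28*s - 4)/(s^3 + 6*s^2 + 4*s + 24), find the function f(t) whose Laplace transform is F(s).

f(t) = sin(2*t) - 5*cos(2*t) - 4*exp(-6*t)

Factor the denominator: s^3 + 6*s^2 + 4*s + 24 = (s + 6)*(s^2 + 4).
Partial fraction decomposition gives [-4/(s + 6)] + [-5*s/(s^2 + 4)] + [2/(s^2 + 4)].
Invert each term: -4/(s + 6) ↔ -4e^(-6t); -5·s/(s^2 + 4) ↔ -5cos(2t); 1·2/(s^2 + 4) ↔ sin(2t).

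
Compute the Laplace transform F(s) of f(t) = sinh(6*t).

L{sinh(6t)} = 6/(s^2 - 36).

F(s) = 6/(s^2 - 36)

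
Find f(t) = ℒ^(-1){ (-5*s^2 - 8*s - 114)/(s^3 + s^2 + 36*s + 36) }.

Factor the denominator: s^3 + s^2 + 36*s + 36 = (s + 1)*(s^2 + 36).
Partial fraction decomposition gives [-3/(s + 1)] + [-2*s/(s^2 + 36)] + [-6/(s^2 + 36)].
Invert each term: -3/(s + 1) ↔ -3e^(-t); -2·s/(s^2 + 36) ↔ -2cos(6t); -1·6/(s^2 + 36) ↔ -sin(6t).

f(t) = -sin(6*t) - 2*cos(6*t) - 3*exp(-t)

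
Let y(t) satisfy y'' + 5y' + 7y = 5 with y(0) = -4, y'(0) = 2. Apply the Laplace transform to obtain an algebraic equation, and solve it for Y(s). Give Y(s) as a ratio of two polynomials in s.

Y(s) = (-4*s^2 - 18*s + 5)/(s^3 + 5*s^2 + 7*s)

Transform both sides with L{·}.
The derivative rules (L{y''} = s^2 Y - s·y(0) - y'(0) and L{y'} = sY - y(0), with y(0) = -4, y'(0) = 2) turn the left side into (s^2 + 5*s + 7)Y - (-4*s - 18).
The right side is L{5} = 5/s.
So (s^2 + 5*s + 7)Y = 5/s + (-4*s - 18).
Divide through and combine into a single rational function.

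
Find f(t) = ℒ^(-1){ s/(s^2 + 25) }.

f(t) = cos(5*t)

Since L{cos(5t)} = s/(s^2 + 25), the inverse is cos(5*t).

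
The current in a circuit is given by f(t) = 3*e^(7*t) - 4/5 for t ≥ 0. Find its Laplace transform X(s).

By linearity of the Laplace transform, transform each term separately.
(3)·[L{e^(7t)} = 1/(s - 7)]; L{-4/5} = (-4/5)/s.

X(s) = 3/(s - 7) - 4/(5*s)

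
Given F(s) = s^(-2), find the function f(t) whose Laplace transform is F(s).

Since L{t} = 1!/s^2 = 1/s^2, the inverse is t.

f(t) = t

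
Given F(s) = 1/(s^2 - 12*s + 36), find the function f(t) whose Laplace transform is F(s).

Rewrite the denominator: s^2 - 12*s + 36 = (s - 6)^2.
The form in (s - 6) signals a first-shifting-theorem factor e^(6t).
Since L{t} = 1!/s^2 = 1/s^2, the inverse is t*e^(6*t).

f(t) = t*exp(6*t)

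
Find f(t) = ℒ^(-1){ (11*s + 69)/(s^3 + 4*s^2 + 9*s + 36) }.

f(t) = 5*sin(3*t) - cos(3*t) + exp(-4*t)

Factor the denominator: s^3 + 4*s^2 + 9*s + 36 = (s + 4)*(s^2 + 9).
Partial fraction decomposition gives [1/(s + 4)] + [-s/(s^2 + 9)] + [15/(s^2 + 9)].
Invert each term: 1/(s + 4) ↔ e^(-4t); -1·s/(s^2 + 9) ↔ -cos(3t); 5·3/(s^2 + 9) ↔ 5sin(3t).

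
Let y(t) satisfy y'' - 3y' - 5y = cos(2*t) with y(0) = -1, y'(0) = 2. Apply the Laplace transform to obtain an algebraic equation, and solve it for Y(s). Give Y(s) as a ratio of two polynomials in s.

Apply the Laplace transform to the equation.
With L{y''} = s^2 Y - s·y(0) - y'(0) and L{y'} = sY - y(0), with y(0) = -1, y'(0) = 2: the LHS transforms to (s^2 - 3*s - 5)Y - (-s + 5).
The right side is L{cos(2*t)} = s/(s^2 + 4).
So (s^2 - 3*s - 5)Y = s/(s^2 + 4) + (-s + 5).
Divide through and combine into a single rational function.

Y(s) = (-s^3 + 5*s^2 - 3*s + 20)/(s^4 - 3*s^3 - s^2 - 12*s - 20)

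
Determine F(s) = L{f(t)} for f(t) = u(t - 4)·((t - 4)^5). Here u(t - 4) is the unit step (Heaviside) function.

By the second shifting theorem, L{u(t - c)·g(t - c)} = e^(-cs)·G(s) with c = 4 and G(s) = L{g(t)}.
L{t^5} = 5!/s^6 = 120/s^6.

F(s) = 120*exp(-4*s)/s^6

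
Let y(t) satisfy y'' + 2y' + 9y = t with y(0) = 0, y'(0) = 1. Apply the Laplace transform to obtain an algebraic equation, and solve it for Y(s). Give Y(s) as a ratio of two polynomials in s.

Y(s) = (s^2 + 1)/(s^4 + 2*s^3 + 9*s^2)

Apply the Laplace transform to the equation.
Using L{y''} = s^2 Y - s·y(0) - y'(0) and L{y'} = sY - y(0), with y(0) = 0, y'(0) = 1, the left side becomes (s^2 + 2*s + 9)Y - (1).
The right side is L{t} = s^(-2).
So (s^2 + 2*s + 9)Y = s^(-2) + (1).
Isolate Y and clear denominators.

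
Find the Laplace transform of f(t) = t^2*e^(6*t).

2/(s - 6)^3

L{e^(6t)} = 1/(s - 6).
Then apply L{t^2·g(t)} = (-1)^2 d^2/ds^2[G(s)] with G(s) = 1/(s - 6):
differentiating 2 times and applying the sign gives 2/(s - 6)^3.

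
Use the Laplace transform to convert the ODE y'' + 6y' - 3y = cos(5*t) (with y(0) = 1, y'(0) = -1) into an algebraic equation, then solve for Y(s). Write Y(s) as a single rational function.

Y(s) = (s^3 + 5*s^2 + 26*s + 125)/(s^4 + 6*s^3 + 22*s^2 + 150*s - 75)

Apply the Laplace transform to the equation.
With L{y''} = s^2 Y - s·y(0) - y'(0) and L{y'} = sY - y(0), with y(0) = 1, y'(0) = -1: the LHS transforms to (s^2 + 6*s - 3)Y - (s + 5).
The right side is L{cos(5*t)} = s/(s^2 + 25).
So (s^2 + 6*s - 3)Y = s/(s^2 + 25) + (s + 5).
Divide through and combine into a single rational function.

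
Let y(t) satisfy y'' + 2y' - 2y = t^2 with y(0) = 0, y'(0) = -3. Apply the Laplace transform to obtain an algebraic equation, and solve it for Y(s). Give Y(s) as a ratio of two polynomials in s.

Laplace-transform each side.
Using L{y''} = s^2 Y - s·y(0) - y'(0) and L{y'} = sY - y(0), with y(0) = 0, y'(0) = -3, the left side becomes (s^2 + 2*s - 2)Y - (-3).
The right side is L{t^2} = 2/s^3.
So (s^2 + 2*s - 2)Y = 2/s^3 + (-3).
Isolate Y and clear denominators.

Y(s) = (-3*s^3 + 2)/(s^5 + 2*s^4 - 2*s^3)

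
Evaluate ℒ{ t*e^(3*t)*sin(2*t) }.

L{sin(2t)} = 2/(s^2 + 4).
Multiplying by e^(3t) shifts s → s - 3, so L{e^(3*t)*sin(2*t)} = 2/((s - 3)^2 + 4).
Then apply L{t·g(t)} = -d/ds[H(s)] with H(s) = 2/((s - 3)^2 + 4):
differentiating 1 time and applying the sign gives 4*(s - 3)/(s^2 - 6*s + 13)^2.

4*(s - 3)/(s^2 - 6*s + 13)^2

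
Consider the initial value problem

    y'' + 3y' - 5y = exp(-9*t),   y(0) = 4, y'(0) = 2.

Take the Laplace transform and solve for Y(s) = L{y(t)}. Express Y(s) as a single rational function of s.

Y(s) = (4*s^2 + 50*s + 127)/(s^3 + 12*s^2 + 22*s - 45)

Apply the Laplace transform to the equation.
The derivative rules (L{y''} = s^2 Y - s·y(0) - y'(0) and L{y'} = sY - y(0), with y(0) = 4, y'(0) = 2) turn the left side into (s^2 + 3*s - 5)Y - (4*s + 14).
The right side is L{exp(-9*t)} = 1/(s + 9).
So (s^2 + 3*s - 5)Y = 1/(s + 9) + (4*s + 14).
Divide through and combine into a single rational function.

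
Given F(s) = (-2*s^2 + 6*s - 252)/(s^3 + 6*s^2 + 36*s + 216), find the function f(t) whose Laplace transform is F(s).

f(t) = -2*sin(6*t) + 3*cos(6*t) - 5*exp(-6*t)

Factor the denominator: s^3 + 6*s^2 + 36*s + 216 = (s + 6)*(s^2 + 36).
Partial fraction decomposition gives [-5/(s + 6)] + [3*s/(s^2 + 36)] + [-12/(s^2 + 36)].
Invert each term: -5/(s + 6) ↔ -5e^(-6t); 3·s/(s^2 + 36) ↔ 3cos(6t); -2·6/(s^2 + 36) ↔ -2sin(6t).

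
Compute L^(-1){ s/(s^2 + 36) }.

Since L{cos(6t)} = s/(s^2 + 36), the inverse is cos(6*t).

cos(6*t)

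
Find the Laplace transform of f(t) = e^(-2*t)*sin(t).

1/((s + 2)^2 + 1)

L{sin(t)} = 1/(s^2 + 1).
By the first shifting theorem, multiplying by e^(-2t) replaces s with s + 2.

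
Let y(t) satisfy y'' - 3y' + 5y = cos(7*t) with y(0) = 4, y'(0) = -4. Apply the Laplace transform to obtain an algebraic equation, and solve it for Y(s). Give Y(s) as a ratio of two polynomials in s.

Y(s) = (4*s^3 - 16*s^2 + 197*s - 784)/(s^4 - 3*s^3 + 54*s^2 - 147*s + 245)

Transform both sides with L{·}.
The derivative rules (L{y''} = s^2 Y - s·y(0) - y'(0) and L{y'} = sY - y(0), with y(0) = 4, y'(0) = -4) turn the left side into (s^2 - 3*s + 5)Y - (4*s - 16).
The right side is L{cos(7*t)} = s/(s^2 + 49).
So (s^2 - 3*s + 5)Y = s/(s^2 + 49) + (4*s - 16).
Divide through and combine into a single rational function.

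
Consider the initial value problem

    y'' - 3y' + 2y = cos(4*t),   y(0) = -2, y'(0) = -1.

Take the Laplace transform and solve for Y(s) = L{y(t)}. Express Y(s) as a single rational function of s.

Y(s) = (-2*s^3 + 5*s^2 - 31*s + 80)/(s^4 - 3*s^3 + 18*s^2 - 48*s + 32)

Take the Laplace transform of both sides.
With L{y''} = s^2 Y - s·y(0) - y'(0) and L{y'} = sY - y(0), with y(0) = -2, y'(0) = -1: the LHS transforms to (s^2 - 3*s + 2)Y - (-2*s + 5).
The right side is L{cos(4*t)} = s/(s^2 + 16).
So (s^2 - 3*s + 2)Y = s/(s^2 + 16) + (-2*s + 5).
Isolate Y and clear denominators.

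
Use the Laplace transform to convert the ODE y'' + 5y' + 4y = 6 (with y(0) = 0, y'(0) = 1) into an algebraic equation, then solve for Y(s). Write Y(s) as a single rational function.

Y(s) = (s + 6)/(s^3 + 5*s^2 + 4*s)

Apply the Laplace transform to the equation.
With L{y''} = s^2 Y - s·y(0) - y'(0) and L{y'} = sY - y(0), with y(0) = 0, y'(0) = 1: the LHS transforms to (s^2 + 5*s + 4)Y - (1).
The right side is L{6} = 6/s.
So (s^2 + 5*s + 4)Y = 6/s + (1).
Solve for Y(s) and write it as one ratio of polynomials.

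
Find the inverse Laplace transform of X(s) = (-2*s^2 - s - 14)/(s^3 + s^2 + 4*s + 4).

-sin(2*t) + cos(2*t) - 3*exp(-t)

Factor the denominator: s^3 + s^2 + 4*s + 4 = (s + 1)*(s^2 + 4).
Partial fraction decomposition gives [-3/(s + 1)] + [s/(s^2 + 4)] + [-2/(s^2 + 4)].
Invert each term: -3/(s + 1) ↔ -3e^(-t); 1·s/(s^2 + 4) ↔ cos(2t); -1·2/(s^2 + 4) ↔ -sin(2t).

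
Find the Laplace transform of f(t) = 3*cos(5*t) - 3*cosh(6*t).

3*s/(s^2 + 25) - 3*s/(s^2 - 36)

Apply the Laplace transform termwise.
(3)·[L{cos(5t)} = s/(s^2 + 25)]; (-3)·[L{cosh(6t)} = s/(s^2 - 36)].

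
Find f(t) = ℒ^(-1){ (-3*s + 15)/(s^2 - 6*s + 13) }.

Complete the square in the denominator: s^2 - 6*s + 13 = (s - 3)^2 + 2^2.
Split the numerator to match: -3*s + 15 = -3·(s - 3) + 3·2.
Invert each term: -3·(s - 3)/((s - 3)^2 + 4) ↔ -3e^(3t)cos(2t); 3·2/((s - 3)^2 + 4) ↔ 3e^(3t)sin(2t).

f(t) = 3*exp(3*t)*sin(2*t) - 3*exp(3*t)*cos(2*t)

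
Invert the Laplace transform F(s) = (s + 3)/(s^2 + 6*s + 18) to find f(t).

f(t) = exp(-3*t)*cos(3*t)

Rewrite the denominator: s^2 + 6*s + 18 = (s + 3)^2 + 9.
The form in (s + 3) signals a first-shifting-theorem factor e^(-3t).
Since L{cos(3t)} = s/(s^2 + 9), the inverse is e^(-3*t)*cos(3*t).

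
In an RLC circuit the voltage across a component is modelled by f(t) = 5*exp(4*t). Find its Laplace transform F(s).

L{5} = 5/s.
By the first shifting theorem, multiplying by e^(4t) replaces s with s - 4.

F(s) = 5/(s - 4)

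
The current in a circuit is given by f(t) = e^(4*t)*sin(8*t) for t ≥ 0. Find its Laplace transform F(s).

F(s) = 8/((s - 4)^2 + 64)

L{sin(8t)} = 8/(s^2 + 64).
By the first shifting theorem, multiplying by e^(4t) replaces s with s - 4.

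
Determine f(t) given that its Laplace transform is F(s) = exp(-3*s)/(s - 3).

The factor e^(-3s) signals a time shift by c = 3 (second shifting theorem).
L{e^(3t)} = 1/(s - 3), so L^-1{1/(s - 3)} = exp(3*t).
Hence the inverse is u(t - 3) times that function evaluated at t - 3.

f(t) = Heaviside(t - 3)*(exp(3*t - 9))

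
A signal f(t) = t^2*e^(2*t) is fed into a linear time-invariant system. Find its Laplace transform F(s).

L{e^(2t)} = 1/(s - 2).
Then apply L{t^2·g(t)} = (-1)^2 d^2/ds^2[G(s)] with G(s) = 1/(s - 2):
differentiating 2 times and applying the sign gives 2/(s - 2)^3.

F(s) = 2/(s - 2)^3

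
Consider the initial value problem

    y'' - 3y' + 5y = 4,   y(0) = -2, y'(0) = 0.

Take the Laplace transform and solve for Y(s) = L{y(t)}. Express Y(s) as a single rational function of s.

Take the Laplace transform of both sides.
The derivative rules (L{y''} = s^2 Y - s·y(0) - y'(0) and L{y'} = sY - y(0), with y(0) = -2, y'(0) = 0) turn the left side into (s^2 - 3*s + 5)Y - (-2*s + 6).
The right side is L{4} = 4/s.
So (s^2 - 3*s + 5)Y = 4/s + (-2*s + 6).
Solve for Y(s) and write it as one ratio of polynomials.

Y(s) = (-2*s^2 + 6*s + 4)/(s^3 - 3*s^2 + 5*s)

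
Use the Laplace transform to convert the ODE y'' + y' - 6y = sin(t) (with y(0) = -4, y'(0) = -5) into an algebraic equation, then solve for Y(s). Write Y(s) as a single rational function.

Laplace-transform each side.
Using L{y''} = s^2 Y - s·y(0) - y'(0) and L{y'} = sY - y(0), with y(0) = -4, y'(0) = -5, the left side becomes (s^2 + s - 6)Y - (-4*s - 9).
The right side is L{sin(t)} = 1/(s^2 + 1).
So (s^2 + s - 6)Y = 1/(s^2 + 1) + (-4*s - 9).
Solve for Y(s) and write it as one ratio of polynomials.

Y(s) = (-4*s^3 - 9*s^2 - 4*s - 8)/(s^4 + s^3 - 5*s^2 + s - 6)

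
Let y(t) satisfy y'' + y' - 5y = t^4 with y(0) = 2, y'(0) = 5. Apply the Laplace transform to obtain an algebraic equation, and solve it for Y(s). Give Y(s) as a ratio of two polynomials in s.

Apply the Laplace transform to the equation.
The derivative rules (L{y''} = s^2 Y - s·y(0) - y'(0) and L{y'} = sY - y(0), with y(0) = 2, y'(0) = 5) turn the left side into (s^2 + s - 5)Y - (2*s + 7).
The right side is L{t^4} = 24/s^5.
So (s^2 + s - 5)Y = 24/s^5 + (2*s + 7).
Isolate Y and clear denominators.

Y(s) = (2*s^6 + 7*s^5 + 24)/(s^7 + s^6 - 5*s^5)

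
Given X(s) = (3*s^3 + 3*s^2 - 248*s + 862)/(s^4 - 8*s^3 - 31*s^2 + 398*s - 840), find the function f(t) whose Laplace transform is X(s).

f(t) = 5*exp(6*t) - 6*exp(5*t) + 5*exp(4*t) - exp(-7*t)

Factor the denominator: s^4 - 8*s^3 - 31*s^2 + 398*s - 840 = (s - 6)*(s - 5)*(s - 4)*(s + 7).
Partial fraction decomposition gives [-1/(s + 7)] + [5/(s - 6)] + [5/(s - 4)] + [-6/(s - 5)].
Invert each term: -1/(s + 7) ↔ -e^(-7t); 5/(s - 6) ↔ 5e^(6t); 5/(s - 4) ↔ 5e^(4t); -6/(s - 5) ↔ -6e^(5t).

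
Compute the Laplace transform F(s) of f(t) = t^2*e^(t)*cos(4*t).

F(s) = 2*(s - 1)*(s^2 - 2*s - 47)/(s^2 - 2*s + 17)^3

L{cos(4t)} = s/(s^2 + 16).
Multiplying by e^(t) shifts s → s - 1, so L{e^(t)*cos(4*t)} = (s - 1)/((s - 1)^2 + 16).
Then apply L{t^2·g(t)} = (-1)^2 d^2/ds^2[G(s)] with G(s) = (s - 1)/((s - 1)^2 + 16):
differentiating 2 times and applying the sign gives 2*(s - 1)*(s^2 - 2*s - 47)/(s^2 - 2*s + 17)^3.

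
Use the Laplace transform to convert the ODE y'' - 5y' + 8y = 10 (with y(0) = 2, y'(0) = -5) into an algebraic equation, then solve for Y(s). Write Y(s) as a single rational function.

Transform both sides with L{·}.
With L{y''} = s^2 Y - s·y(0) - y'(0) and L{y'} = sY - y(0), with y(0) = 2, y'(0) = -5: the LHS transforms to (s^2 - 5*s + 8)Y - (2*s - 15).
The right side is L{10} = 10/s.
So (s^2 - 5*s + 8)Y = 10/s + (2*s - 15).
Solve for Y(s) and write it as one ratio of polynomials.

Y(s) = (2*s^2 - 15*s + 10)/(s^3 - 5*s^2 + 8*s)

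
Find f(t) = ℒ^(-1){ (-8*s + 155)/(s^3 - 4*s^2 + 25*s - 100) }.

f(t) = 3*exp(4*t) - 4*sin(5*t) - 3*cos(5*t)

Factor the denominator: s^3 - 4*s^2 + 25*s - 100 = (s - 4)*(s^2 + 25).
Partial fraction decomposition gives [3/(s - 4)] + [-3*s/(s^2 + 25)] + [-20/(s^2 + 25)].
Invert each term: 3/(s - 4) ↔ 3e^(4t); -3·s/(s^2 + 25) ↔ -3cos(5t); -4·5/(s^2 + 25) ↔ -4sin(5t).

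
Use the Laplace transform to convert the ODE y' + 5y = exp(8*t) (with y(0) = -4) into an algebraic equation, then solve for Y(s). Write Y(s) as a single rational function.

Y(s) = (-4*s + 33)/(s^2 - 3*s - 40)

Take the Laplace transform of both sides.
Using L{y'} = sY - y(0) = sY - (-4), the left side becomes (s + 5)Y - (-4).
The right side is L{exp(8*t)} = 1/(s - 8).
So (s + 5)Y = 1/(s - 8) + (-4).
Divide through and combine into a single rational function.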